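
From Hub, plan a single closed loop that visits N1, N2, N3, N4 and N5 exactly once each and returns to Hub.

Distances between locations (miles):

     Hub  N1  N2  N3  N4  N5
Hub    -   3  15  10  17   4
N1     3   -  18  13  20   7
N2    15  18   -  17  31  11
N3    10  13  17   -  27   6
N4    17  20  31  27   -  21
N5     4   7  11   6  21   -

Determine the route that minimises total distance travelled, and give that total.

81 miles — the shortest possible round trip.

With 5 stops there are 5!/2 = 60 distinct round trips (a route and its reverse cost the same).
Hub - N1 - N2 - N3 - N4 - N5 - Hub: 3+18+17+27+21+4 = 90
Hub - N1 - N2 - N3 - N5 - N4 - Hub: 3+18+17+6+21+17 = 82
Hub - N1 - N2 - N4 - N3 - N5 - Hub: 3+18+31+27+6+4 = 89
Hub - N1 - N2 - N4 - N5 - N3 - Hub: 3+18+31+21+6+10 = 89
Hub - N1 - N2 - N5 - N3 - N4 - Hub: 3+18+11+6+27+17 = 82
Hub - N1 - N2 - N5 - N4 - N3 - Hub: 3+18+11+21+27+10 = 90
Hub - N1 - N3 - N2 - N4 - N5 - Hub: 3+13+17+31+21+4 = 89
Hub - N1 - N3 - N2 - N5 - N4 - Hub: 3+13+17+11+21+17 = 82
Hub - N1 - N3 - N4 - N2 - N5 - Hub: 3+13+27+31+11+4 = 89
Hub - N1 - N3 - N4 - N5 - N2 - Hub: 3+13+27+21+11+15 = 90
Hub - N1 - N3 - N5 - N2 - N4 - Hub: 3+13+6+11+31+17 = 81
Hub - N1 - N3 - N5 - N4 - N2 - Hub: 3+13+6+21+31+15 = 89
Hub - N1 - N4 - N2 - N3 - N5 - Hub: 3+20+31+17+6+4 = 81
Hub - N1 - N4 - N2 - N5 - N3 - Hub: 3+20+31+11+6+10 = 81
… (46 more)
The minimum is 81.
One optimal route: Hub → N1 → N3 → N5 → N2 → N4 → Hub (or its reverse).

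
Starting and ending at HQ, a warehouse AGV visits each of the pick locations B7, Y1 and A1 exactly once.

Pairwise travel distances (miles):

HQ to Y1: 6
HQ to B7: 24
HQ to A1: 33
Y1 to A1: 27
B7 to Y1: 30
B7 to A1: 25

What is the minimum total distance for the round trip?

With 3 stops there are 3!/2 = 3 distinct round trips (a route and its reverse cost the same).
HQ-B7-Y1-A1-HQ: 24+30+27+33 = 114
HQ-B7-A1-Y1-HQ: 24+25+27+6 = 82
HQ-Y1-B7-A1-HQ: 6+30+25+33 = 94
The minimum is 82.
One optimal route: HQ → B7 → A1 → Y1 → HQ (or its reverse).

82 miles — the shortest possible round trip.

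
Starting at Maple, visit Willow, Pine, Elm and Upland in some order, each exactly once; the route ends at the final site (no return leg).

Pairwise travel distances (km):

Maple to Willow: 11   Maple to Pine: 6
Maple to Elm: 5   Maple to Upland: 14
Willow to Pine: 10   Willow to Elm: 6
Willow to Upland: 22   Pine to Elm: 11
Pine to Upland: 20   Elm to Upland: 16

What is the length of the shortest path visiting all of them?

There are 4! = 24 possible orderings.
Maple - Willow - Pine - Elm - Upland: 11+10+11+16 = 48
Maple - Willow - Pine - Upland - Elm: 11+10+20+16 = 57
Maple - Willow - Elm - Pine - Upland: 11+6+11+20 = 48
Maple - Willow - Elm - Upland - Pine: 11+6+16+20 = 53
Maple - Willow - Upland - Pine - Elm: 11+22+20+11 = 64
Maple - Willow - Upland - Elm - Pine: 11+22+16+11 = 60
Maple - Pine - Willow - Elm - Upland: 6+10+6+16 = 38
Maple - Pine - Willow - Upland - Elm: 6+10+22+16 = 54
Maple - Pine - Elm - Willow - Upland: 6+11+6+22 = 45
Maple - Pine - Elm - Upland - Willow: 6+11+16+22 = 55
Maple - Pine - Upland - Willow - Elm: 6+20+22+6 = 54
Maple - Pine - Upland - Elm - Willow: 6+20+16+6 = 48
Maple - Elm - Willow - Pine - Upland: 5+6+10+20 = 41
Maple - Elm - Willow - Upland - Pine: 5+6+22+20 = 53
… (10 more)
The minimum is 38.
One shortest path: Maple → Pine → Willow → Elm → Upland.

Minimum one-way distance = 38 km.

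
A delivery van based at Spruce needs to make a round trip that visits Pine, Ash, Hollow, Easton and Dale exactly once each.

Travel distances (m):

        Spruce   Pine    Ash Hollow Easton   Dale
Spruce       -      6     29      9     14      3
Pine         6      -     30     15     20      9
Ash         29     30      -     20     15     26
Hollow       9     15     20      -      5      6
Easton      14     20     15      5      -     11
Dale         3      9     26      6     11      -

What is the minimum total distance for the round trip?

There are 60 distinct closed tours to check (reversals are equivalent).
Spruce-Pine-Ash-Hollow-Easton-Dale-Spruce: 6+30+20+5+11+3 = 75
Spruce-Pine-Ash-Hollow-Dale-Easton-Spruce: 6+30+20+6+11+14 = 87
Spruce-Pine-Ash-Easton-Hollow-Dale-Spruce: 6+30+15+5+6+3 = 65
Spruce-Pine-Ash-Easton-Dale-Hollow-Spruce: 6+30+15+11+6+9 = 77
Spruce-Pine-Ash-Dale-Hollow-Easton-Spruce: 6+30+26+6+5+14 = 87
Spruce-Pine-Ash-Dale-Easton-Hollow-Spruce: 6+30+26+11+5+9 = 87
Spruce-Pine-Hollow-Ash-Easton-Dale-Spruce: 6+15+20+15+11+3 = 70
Spruce-Pine-Hollow-Ash-Dale-Easton-Spruce: 6+15+20+26+11+14 = 92
Spruce-Pine-Hollow-Easton-Ash-Dale-Spruce: 6+15+5+15+26+3 = 70
Spruce-Pine-Hollow-Easton-Dale-Ash-Spruce: 6+15+5+11+26+29 = 92
Spruce-Pine-Hollow-Dale-Ash-Easton-Spruce: 6+15+6+26+15+14 = 82
Spruce-Pine-Hollow-Dale-Easton-Ash-Spruce: 6+15+6+11+15+29 = 82
Spruce-Pine-Easton-Ash-Hollow-Dale-Spruce: 6+20+15+20+6+3 = 70
Spruce-Pine-Easton-Ash-Dale-Hollow-Spruce: 6+20+15+26+6+9 = 82
… (46 more)
The minimum is 65.
One optimal route: Spruce → Pine → Ash → Easton → Hollow → Dale → Spruce (or its reverse).

Minimum total distance: 65 m.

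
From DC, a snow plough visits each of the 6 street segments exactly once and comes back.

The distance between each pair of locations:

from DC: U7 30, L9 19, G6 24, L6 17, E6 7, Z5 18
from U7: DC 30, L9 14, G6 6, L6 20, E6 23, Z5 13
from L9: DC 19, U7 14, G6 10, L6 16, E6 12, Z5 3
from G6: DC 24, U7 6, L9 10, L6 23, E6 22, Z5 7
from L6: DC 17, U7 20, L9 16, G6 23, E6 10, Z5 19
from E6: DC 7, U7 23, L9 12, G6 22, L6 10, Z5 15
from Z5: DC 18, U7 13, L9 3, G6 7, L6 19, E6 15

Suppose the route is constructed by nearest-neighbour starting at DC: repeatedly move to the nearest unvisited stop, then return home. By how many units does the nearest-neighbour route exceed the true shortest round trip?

From DC: E6=7, L6=17, Z5=18, L9=19, G6=24, U7=30 → choose E6 (7).
From E6: L6=10, L9=12, Z5=15, G6=22, U7=23 → choose L6 (10).
From L6: L9=16, Z5=19, U7=20, G6=23 → choose L9 (16).
From L9: Z5=3, G6=10, U7=14 → choose Z5 (3).
From Z5: G6=7, U7=13 → choose G6 (7).
From G6: U7=6 → choose U7 (6).
NN route DC → E6 → L6 → L9 → Z5 → G6 → U7 → DC costs 79.
Optimal: DC → L9 → Z5 → G6 → U7 → L6 → E6 → DC costs 72 (by enumerating all 360 distinct tours).
Excess = 79 − 72 = 7.

7 longer than the optimal tour.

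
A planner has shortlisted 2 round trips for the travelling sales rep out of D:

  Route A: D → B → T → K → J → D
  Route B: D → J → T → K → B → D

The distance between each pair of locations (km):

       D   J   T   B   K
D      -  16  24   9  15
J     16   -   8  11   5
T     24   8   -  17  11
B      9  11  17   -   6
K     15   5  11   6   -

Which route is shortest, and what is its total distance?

50 km — Route B is the shortest.

Route A: 9 + 17 + 11 + 5 + 16 = 58
Route B: 16 + 8 + 11 + 6 + 9 = 50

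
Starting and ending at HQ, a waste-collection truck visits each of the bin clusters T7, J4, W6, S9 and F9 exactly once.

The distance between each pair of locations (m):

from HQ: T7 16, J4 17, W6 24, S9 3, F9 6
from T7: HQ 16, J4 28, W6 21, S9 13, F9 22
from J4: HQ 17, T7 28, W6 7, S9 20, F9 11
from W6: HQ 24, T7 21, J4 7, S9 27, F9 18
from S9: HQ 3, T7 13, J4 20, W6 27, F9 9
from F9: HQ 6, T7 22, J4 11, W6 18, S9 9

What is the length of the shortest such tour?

HQ → T7 → J4 → W6 → S9 → F9 → HQ: 16+28+7+27+9+6 = 93
HQ → T7 → J4 → W6 → F9 → S9 → HQ: 16+28+7+18+9+3 = 81
HQ → T7 → J4 → S9 → W6 → F9 → HQ: 16+28+20+27+18+6 = 115
HQ → T7 → J4 → S9 → F9 → W6 → HQ: 16+28+20+9+18+24 = 115
HQ → T7 → J4 → F9 → W6 → S9 → HQ: 16+28+11+18+27+3 = 103
HQ → T7 → J4 → F9 → S9 → W6 → HQ: 16+28+11+9+27+24 = 115
HQ → T7 → W6 → J4 → S9 → F9 → HQ: 16+21+7+20+9+6 = 79
HQ → T7 → W6 → J4 → F9 → S9 → HQ: 16+21+7+11+9+3 = 67
HQ → T7 → W6 → S9 → J4 → F9 → HQ: 16+21+27+20+11+6 = 101
HQ → T7 → W6 → S9 → F9 → J4 → HQ: 16+21+27+9+11+17 = 101
HQ → T7 → W6 → F9 → J4 → S9 → HQ: 16+21+18+11+20+3 = 89
HQ → T7 → W6 → F9 → S9 → J4 → HQ: 16+21+18+9+20+17 = 101
HQ → T7 → S9 → J4 → W6 → F9 → HQ: 16+13+20+7+18+6 = 80
HQ → T7 → S9 → J4 → F9 → W6 → HQ: 16+13+20+11+18+24 = 102
… (46 more)
HQ → S9 → T7 → W6 → J4 → F9 → HQ: 3+13+21+7+11+6 = 61  ← best
The minimum is 61.
One optimal route: HQ → S9 → T7 → W6 → J4 → F9 → HQ (or its reverse).

61 m — the shortest possible round trip.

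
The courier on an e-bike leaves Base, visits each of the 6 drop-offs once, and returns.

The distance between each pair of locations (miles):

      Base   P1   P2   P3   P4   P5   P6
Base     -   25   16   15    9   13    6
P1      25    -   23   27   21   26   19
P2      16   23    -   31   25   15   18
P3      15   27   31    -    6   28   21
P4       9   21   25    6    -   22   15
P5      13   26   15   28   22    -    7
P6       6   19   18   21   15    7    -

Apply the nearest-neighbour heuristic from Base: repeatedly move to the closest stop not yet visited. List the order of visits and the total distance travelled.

93 miles along Base → P6 → P5 → P2 → P1 → P4 → P3 → Base.

From Base: distances to unvisited — P6=6, P4=9, P5=13, P3=15, P2=16, P1=25. Nearest is P6 (6).
From P6: distances to unvisited — P5=7, P4=15, P2=18, P1=19, P3=21. Nearest is P5 (7).
From P5: distances to unvisited — P2=15, P4=22, P1=26, P3=28. Nearest is P2 (15).
From P2: distances to unvisited — P1=23, P4=25, P3=31. Nearest is P1 (23).
From P1: distances to unvisited — P4=21, P3=27. Nearest is P4 (21).
From P4: distances to unvisited — P3=6. Nearest is P3 (6).
Return P3→Base: 15.
Total = 6 + 7 + 15 + 23 + 21 + 6 + 15 = 93.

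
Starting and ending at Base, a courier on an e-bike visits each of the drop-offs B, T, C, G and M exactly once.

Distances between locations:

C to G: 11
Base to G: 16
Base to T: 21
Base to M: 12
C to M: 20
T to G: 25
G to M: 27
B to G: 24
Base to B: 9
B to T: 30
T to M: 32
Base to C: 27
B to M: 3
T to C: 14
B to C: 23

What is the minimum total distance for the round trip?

Base→B→T→C→G→M→Base: 9+30+14+11+27+12 = 103
Base→B→T→C→M→G→Base: 9+30+14+20+27+16 = 116
Base→B→T→G→C→M→Base: 9+30+25+11+20+12 = 107
Base→B→T→G→M→C→Base: 9+30+25+27+20+27 = 138
Base→B→T→M→C→G→Base: 9+30+32+20+11+16 = 118
Base→B→T→M→G→C→Base: 9+30+32+27+11+27 = 136
Base→B→C→T→G→M→Base: 9+23+14+25+27+12 = 110
Base→B→C→T→M→G→Base: 9+23+14+32+27+16 = 121
Base→B→C→G→T→M→Base: 9+23+11+25+32+12 = 112
Base→B→C→G→M→T→Base: 9+23+11+27+32+21 = 123
Base→B→C→M→T→G→Base: 9+23+20+32+25+16 = 125
Base→B→C→M→G→T→Base: 9+23+20+27+25+21 = 125
Base→B→G→T→C→M→Base: 9+24+25+14+20+12 = 104
Base→B→G→T→M→C→Base: 9+24+25+32+20+27 = 137
… (46 more)
Base→B→M→T→C→G→Base: 9+3+32+14+11+16 = 85  ← best
The minimum is 85.
One optimal route: Base → B → M → T → C → G → Base (or its reverse).

85 — the shortest possible round trip.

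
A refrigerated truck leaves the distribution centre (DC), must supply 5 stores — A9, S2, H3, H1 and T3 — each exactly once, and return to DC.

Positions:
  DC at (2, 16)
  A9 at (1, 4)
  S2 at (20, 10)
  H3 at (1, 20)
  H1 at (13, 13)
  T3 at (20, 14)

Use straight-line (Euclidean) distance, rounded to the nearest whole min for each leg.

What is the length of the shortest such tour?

61 min — the shortest possible round trip.

There are 60 distinct closed tours to check (reversals are equivalent).
DC - A9 - S2 - H3 - H1 - T3 - DC: 12+20+21+14+7+18 = 92
DC - A9 - S2 - H3 - T3 - H1 - DC: 12+20+21+20+7+11 = 91
DC - A9 - S2 - H1 - H3 - T3 - DC: 12+20+8+14+20+18 = 92
DC - A9 - S2 - H1 - T3 - H3 - DC: 12+20+8+7+20+4 = 71
DC - A9 - S2 - T3 - H3 - H1 - DC: 12+20+4+20+14+11 = 81
DC - A9 - S2 - T3 - H1 - H3 - DC: 12+20+4+7+14+4 = 61
DC - A9 - H3 - S2 - H1 - T3 - DC: 12+16+21+8+7+18 = 82
DC - A9 - H3 - S2 - T3 - H1 - DC: 12+16+21+4+7+11 = 71
DC - A9 - H3 - H1 - S2 - T3 - DC: 12+16+14+8+4+18 = 72
DC - A9 - H3 - H1 - T3 - S2 - DC: 12+16+14+7+4+19 = 72
DC - A9 - H3 - T3 - S2 - H1 - DC: 12+16+20+4+8+11 = 71
DC - A9 - H3 - T3 - H1 - S2 - DC: 12+16+20+7+8+19 = 82
DC - A9 - H1 - S2 - H3 - T3 - DC: 12+15+8+21+20+18 = 94
DC - A9 - H1 - S2 - T3 - H3 - DC: 12+15+8+4+20+4 = 63
… (46 more)
The minimum is 61.
One optimal route: DC → A9 → S2 → T3 → H1 → H3 → DC (or its reverse).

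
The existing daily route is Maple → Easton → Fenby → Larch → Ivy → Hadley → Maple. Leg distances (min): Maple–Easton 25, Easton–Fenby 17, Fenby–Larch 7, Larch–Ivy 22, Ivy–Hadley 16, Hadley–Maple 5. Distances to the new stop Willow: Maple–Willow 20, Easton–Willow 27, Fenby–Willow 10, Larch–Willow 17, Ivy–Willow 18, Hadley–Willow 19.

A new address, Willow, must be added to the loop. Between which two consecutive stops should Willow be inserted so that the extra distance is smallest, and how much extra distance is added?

Insertion cost between consecutive stops i–j is d(i,Willow) + d(Willow,j) − d(i,j):
  between Maple and Easton: 20 + 27 − 25 = 22
  between Easton and Fenby: 27 + 10 − 17 = 20
  between Fenby and Larch: 10 + 17 − 7 = 20
  between Larch and Ivy: 17 + 18 − 22 = 13
  between Ivy and Hadley: 18 + 19 − 16 = 21
  between Hadley and Maple: 19 + 20 − 5 = 34
Cheapest insertion is between Larch and Ivy, adding 13.
New total = 92 + 13 = 105.

+13 min — insert Willow between Larch and Ivy.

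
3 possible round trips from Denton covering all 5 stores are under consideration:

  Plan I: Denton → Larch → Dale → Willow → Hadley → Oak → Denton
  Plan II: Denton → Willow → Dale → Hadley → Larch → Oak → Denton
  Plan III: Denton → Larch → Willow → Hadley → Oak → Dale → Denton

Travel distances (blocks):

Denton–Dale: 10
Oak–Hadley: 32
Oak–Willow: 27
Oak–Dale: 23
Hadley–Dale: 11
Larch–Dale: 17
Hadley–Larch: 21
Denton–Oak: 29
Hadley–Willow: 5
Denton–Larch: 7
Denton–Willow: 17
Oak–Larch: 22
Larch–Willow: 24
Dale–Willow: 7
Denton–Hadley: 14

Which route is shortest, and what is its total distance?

Plan I: 7 + 17 + 7 + 5 + 32 + 29 = 97
Plan II: 17 + 7 + 11 + 21 + 22 + 29 = 107
Plan III: 7 + 24 + 5 + 32 + 23 + 10 = 101

97 blocks — Plan I is the shortest.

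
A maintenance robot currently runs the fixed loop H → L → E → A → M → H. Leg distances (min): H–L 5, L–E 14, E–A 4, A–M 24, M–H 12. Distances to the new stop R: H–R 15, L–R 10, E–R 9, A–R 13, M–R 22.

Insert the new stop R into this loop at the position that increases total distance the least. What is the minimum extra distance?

+5 min — insert R between L and E.

Insertion cost between consecutive stops i–j is d(i,R) + d(R,j) − d(i,j):
  between H and L: 15 + 10 − 5 = 20
  between L and E: 10 + 9 − 14 = 5
  between E and A: 9 + 13 − 4 = 18
  between A and M: 13 + 22 − 24 = 11
  between M and H: 22 + 15 − 12 = 25
Cheapest insertion is between L and E, adding 5.
New total = 59 + 5 = 64.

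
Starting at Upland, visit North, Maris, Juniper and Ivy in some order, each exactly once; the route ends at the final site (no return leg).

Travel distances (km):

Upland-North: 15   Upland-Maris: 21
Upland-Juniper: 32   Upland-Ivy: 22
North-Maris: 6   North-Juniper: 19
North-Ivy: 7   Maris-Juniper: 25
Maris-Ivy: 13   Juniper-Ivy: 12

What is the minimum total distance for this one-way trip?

Shortest open route: 46 km.

There are 4! = 24 possible orderings.
Upland→North→Maris→Juniper→Ivy: 15+6+25+12 = 58
Upland→North→Maris→Ivy→Juniper: 15+6+13+12 = 46
Upland→North→Juniper→Maris→Ivy: 15+19+25+13 = 72
Upland→North→Juniper→Ivy→Maris: 15+19+12+13 = 59
Upland→North→Ivy→Maris→Juniper: 15+7+13+25 = 60
Upland→North→Ivy→Juniper→Maris: 15+7+12+25 = 59
Upland→Maris→North→Juniper→Ivy: 21+6+19+12 = 58
Upland→Maris→North→Ivy→Juniper: 21+6+7+12 = 46
Upland→Maris→Juniper→North→Ivy: 21+25+19+7 = 72
Upland→Maris→Juniper→Ivy→North: 21+25+12+7 = 65
Upland→Maris→Ivy→North→Juniper: 21+13+7+19 = 60
Upland→Maris→Ivy→Juniper→North: 21+13+12+19 = 65
Upland→Juniper→North→Maris→Ivy: 32+19+6+13 = 70
Upland→Juniper→North→Ivy→Maris: 32+19+7+13 = 71
… (10 more)
The minimum is 46.
One shortest path: Upland → North → Maris → Ivy → Juniper.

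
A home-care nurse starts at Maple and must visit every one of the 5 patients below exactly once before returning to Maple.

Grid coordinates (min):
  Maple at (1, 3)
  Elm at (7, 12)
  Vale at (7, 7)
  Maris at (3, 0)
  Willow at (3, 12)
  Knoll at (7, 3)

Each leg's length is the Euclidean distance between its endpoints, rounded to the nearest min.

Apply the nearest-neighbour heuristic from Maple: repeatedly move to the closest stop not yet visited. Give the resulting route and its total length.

Total distance 31 min via the nearest-neighbour route Maple → Maris → Knoll → Vale → Elm → Willow → Maple.

At Maple the remaining stops are Maris 4, Knoll 6, Vale 7, Willow 9, Elm 11; go to Maris.
At Maris the remaining stops are Knoll 5, Vale 8, Willow 12, Elm 13; go to Knoll.
At Knoll the remaining stops are Vale 4, Elm 9, Willow 10; go to Vale.
At Vale the remaining stops are Elm 5, Willow 6; go to Elm.
At Elm the remaining stops are Willow 4; go to Willow.
Return Willow→Maple: 9.
Total = 4 + 5 + 4 + 5 + 4 + 9 = 31.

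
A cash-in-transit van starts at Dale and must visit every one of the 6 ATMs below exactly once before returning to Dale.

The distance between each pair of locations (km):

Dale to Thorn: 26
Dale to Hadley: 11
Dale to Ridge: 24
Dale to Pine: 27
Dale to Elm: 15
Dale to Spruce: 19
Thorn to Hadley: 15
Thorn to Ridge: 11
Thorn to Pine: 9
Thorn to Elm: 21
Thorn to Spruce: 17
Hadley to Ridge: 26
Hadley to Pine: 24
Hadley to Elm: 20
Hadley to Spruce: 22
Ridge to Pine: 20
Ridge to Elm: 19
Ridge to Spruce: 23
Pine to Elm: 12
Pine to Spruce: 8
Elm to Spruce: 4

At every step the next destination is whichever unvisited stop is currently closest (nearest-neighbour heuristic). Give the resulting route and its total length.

At Dale the remaining stops are Hadley 11, Elm 15, Spruce 19, Ridge 24, Thorn 26, Pine 27; go to Hadley.
At Hadley the remaining stops are Thorn 15, Elm 20, Spruce 22, Pine 24, Ridge 26; go to Thorn.
At Thorn the remaining stops are Pine 9, Ridge 11, Spruce 17, Elm 21; go to Pine.
At Pine the remaining stops are Spruce 8, Elm 12, Ridge 20; go to Spruce.
At Spruce the remaining stops are Elm 4, Ridge 23; go to Elm.
At Elm the remaining stops are Ridge 19; go to Ridge.
Return Ridge→Dale: 24.
Total = 11 + 15 + 9 + 8 + 4 + 19 + 24 = 90.

Nearest-neighbour total = 90 km; route Dale → Hadley → Thorn → Pine → Spruce → Elm → Ridge → Dale.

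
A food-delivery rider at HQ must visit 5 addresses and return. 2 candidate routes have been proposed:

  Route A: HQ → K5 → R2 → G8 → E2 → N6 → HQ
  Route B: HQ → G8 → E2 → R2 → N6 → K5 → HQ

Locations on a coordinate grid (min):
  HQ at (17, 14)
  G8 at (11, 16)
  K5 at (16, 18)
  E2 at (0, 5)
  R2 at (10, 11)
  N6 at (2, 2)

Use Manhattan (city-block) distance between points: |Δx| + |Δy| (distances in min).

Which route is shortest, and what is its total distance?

78 min — Route A is the shortest.

Route A: 5 + 13 + 6 + 22 + 5 + 27 = 78
Route B: 8 + 22 + 16 + 17 + 30 + 5 = 98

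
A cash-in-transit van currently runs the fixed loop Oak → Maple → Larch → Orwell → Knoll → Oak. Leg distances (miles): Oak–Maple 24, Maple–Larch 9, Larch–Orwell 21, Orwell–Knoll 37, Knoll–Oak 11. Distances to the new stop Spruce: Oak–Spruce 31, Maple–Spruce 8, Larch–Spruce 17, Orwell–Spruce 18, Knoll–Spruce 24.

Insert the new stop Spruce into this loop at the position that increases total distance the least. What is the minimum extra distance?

Insertion cost between consecutive stops i–j is d(i,Spruce) + d(Spruce,j) − d(i,j):
  between Oak and Maple: 31 + 8 − 24 = 15
  between Maple and Larch: 8 + 17 − 9 = 16
  between Larch and Orwell: 17 + 18 − 21 = 14
  between Orwell and Knoll: 18 + 24 − 37 = 5
  between Knoll and Oak: 24 + 31 − 11 = 44
Cheapest insertion is between Orwell and Knoll, adding 5.
New total = 102 + 5 = 107.

Minimum extra distance: 5 miles, inserting Spruce between Orwell and Knoll.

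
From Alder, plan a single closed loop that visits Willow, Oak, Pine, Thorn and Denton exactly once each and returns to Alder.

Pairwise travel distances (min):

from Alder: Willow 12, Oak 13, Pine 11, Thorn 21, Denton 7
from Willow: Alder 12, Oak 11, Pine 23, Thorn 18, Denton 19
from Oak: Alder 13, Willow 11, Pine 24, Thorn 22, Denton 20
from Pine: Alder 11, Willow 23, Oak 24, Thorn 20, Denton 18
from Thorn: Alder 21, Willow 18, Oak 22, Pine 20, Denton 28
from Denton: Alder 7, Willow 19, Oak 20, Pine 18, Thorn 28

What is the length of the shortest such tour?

Alder→Willow→Oak→Pine→Thorn→Denton→Alder: 12+11+24+20+28+7 = 102
Alder→Willow→Oak→Pine→Denton→Thorn→Alder: 12+11+24+18+28+21 = 114
Alder→Willow→Oak→Thorn→Pine→Denton→Alder: 12+11+22+20+18+7 = 90
Alder→Willow→Oak→Thorn→Denton→Pine→Alder: 12+11+22+28+18+11 = 102
Alder→Willow→Oak→Denton→Pine→Thorn→Alder: 12+11+20+18+20+21 = 102
Alder→Willow→Oak→Denton→Thorn→Pine→Alder: 12+11+20+28+20+11 = 102
Alder→Willow→Pine→Oak→Thorn→Denton→Alder: 12+23+24+22+28+7 = 116
Alder→Willow→Pine→Oak→Denton→Thorn→Alder: 12+23+24+20+28+21 = 128
Alder→Willow→Pine→Thorn→Oak→Denton→Alder: 12+23+20+22+20+7 = 104
Alder→Willow→Pine→Thorn→Denton→Oak→Alder: 12+23+20+28+20+13 = 116
Alder→Willow→Pine→Denton→Oak→Thorn→Alder: 12+23+18+20+22+21 = 116
Alder→Willow→Pine→Denton→Thorn→Oak→Alder: 12+23+18+28+22+13 = 116
Alder→Willow→Thorn→Oak→Pine→Denton→Alder: 12+18+22+24+18+7 = 101
Alder→Willow→Thorn→Oak→Denton→Pine→Alder: 12+18+22+20+18+11 = 101
… (46 more)
Alder→Oak→Willow→Thorn→Pine→Denton→Alder: 13+11+18+20+18+7 = 87  ← best
The minimum is 87.
One optimal route: Alder → Oak → Willow → Thorn → Pine → Denton → Alder (or its reverse).

Minimum total distance: 87 min.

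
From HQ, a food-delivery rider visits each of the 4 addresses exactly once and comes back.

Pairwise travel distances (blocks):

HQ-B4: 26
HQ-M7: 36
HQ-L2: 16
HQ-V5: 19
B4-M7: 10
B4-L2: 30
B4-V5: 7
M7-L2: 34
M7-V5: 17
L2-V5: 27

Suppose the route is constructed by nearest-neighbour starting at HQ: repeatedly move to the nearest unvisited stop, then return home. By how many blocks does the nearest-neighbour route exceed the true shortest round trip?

10 blocks longer than the optimal tour.

HQ: L2=16, V5=19, B4=26, M7=36 ⇒ L2
L2: V5=27, B4=30, M7=34 ⇒ V5
V5: B4=7, M7=17 ⇒ B4
B4: M7=10 ⇒ M7
NN route HQ → L2 → V5 → B4 → M7 → HQ costs 96.
Optimal: HQ → L2 → M7 → B4 → V5 → HQ costs 86 (by enumerating all 12 distinct tours).
Excess = 96 − 86 = 10.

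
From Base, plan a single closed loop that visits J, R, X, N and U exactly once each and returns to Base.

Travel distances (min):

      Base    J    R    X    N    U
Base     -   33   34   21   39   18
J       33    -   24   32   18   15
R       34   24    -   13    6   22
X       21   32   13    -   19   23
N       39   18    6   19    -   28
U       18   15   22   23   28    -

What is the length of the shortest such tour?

Minimum total distance: 91 min.

There are 60 distinct closed tours to check (reversals are equivalent).
Base-J-R-X-N-U-Base: 33+24+13+19+28+18 = 135
Base-J-R-X-U-N-Base: 33+24+13+23+28+39 = 160
Base-J-R-N-X-U-Base: 33+24+6+19+23+18 = 123
Base-J-R-N-U-X-Base: 33+24+6+28+23+21 = 135
Base-J-R-U-X-N-Base: 33+24+22+23+19+39 = 160
Base-J-R-U-N-X-Base: 33+24+22+28+19+21 = 147
Base-J-X-R-N-U-Base: 33+32+13+6+28+18 = 130
Base-J-X-R-U-N-Base: 33+32+13+22+28+39 = 167
Base-J-X-N-R-U-Base: 33+32+19+6+22+18 = 130
Base-J-X-N-U-R-Base: 33+32+19+28+22+34 = 168
Base-J-X-U-R-N-Base: 33+32+23+22+6+39 = 155
Base-J-X-U-N-R-Base: 33+32+23+28+6+34 = 156
Base-J-N-R-X-U-Base: 33+18+6+13+23+18 = 111
Base-J-N-R-U-X-Base: 33+18+6+22+23+21 = 123
… (46 more)
Base-X-R-N-J-U-Base: 21+13+6+18+15+18 = 91  ← best
The minimum is 91.
One optimal route: Base → X → R → N → J → U → Base (or its reverse).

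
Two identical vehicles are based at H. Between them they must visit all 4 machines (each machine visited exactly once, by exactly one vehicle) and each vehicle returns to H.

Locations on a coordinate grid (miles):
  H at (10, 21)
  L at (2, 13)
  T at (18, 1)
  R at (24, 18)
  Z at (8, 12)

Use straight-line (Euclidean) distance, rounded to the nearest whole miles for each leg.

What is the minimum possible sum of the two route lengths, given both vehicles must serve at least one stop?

78 miles — the smallest possible combined total.

Check every non-empty split of the stops between the two vehicles; for each half take its own optimal tour:
  {L} + {T, R, Z}: 22 + 56 = 78
  {T} + {L, R, Z}: 44 + 48 = 92
  {L, T} + {R, Z}: 53 + 40 = 93
  {R} + {L, T, Z}: 28 + 54 = 82
  {L, R} + {T, Z}: 48 + 46 = 94
  {T, R} + {L, Z}: 54 + 26 = 80
  … (7 splits in total)
Best: vehicle 1 H → L → H = 22; vehicle 2 H → R → T → Z → H = 56; combined 78.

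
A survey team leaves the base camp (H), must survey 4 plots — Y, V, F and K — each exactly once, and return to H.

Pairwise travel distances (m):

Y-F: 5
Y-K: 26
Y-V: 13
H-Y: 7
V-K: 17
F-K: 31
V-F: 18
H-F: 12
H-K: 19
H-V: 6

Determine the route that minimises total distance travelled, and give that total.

Shortest round trip = 66 m.

There are 12 distinct closed tours to check (reversals are equivalent).
H-Y-V-F-K-H: 7+13+18+31+19 = 88
H-Y-V-K-F-H: 7+13+17+31+12 = 80
H-Y-F-V-K-H: 7+5+18+17+19 = 66
H-Y-F-K-V-H: 7+5+31+17+6 = 66
H-Y-K-V-F-H: 7+26+17+18+12 = 80
H-Y-K-F-V-H: 7+26+31+18+6 = 88
H-V-Y-F-K-H: 6+13+5+31+19 = 74
H-V-Y-K-F-H: 6+13+26+31+12 = 88
H-V-F-Y-K-H: 6+18+5+26+19 = 74
H-V-K-Y-F-H: 6+17+26+5+12 = 66
H-F-Y-V-K-H: 12+5+13+17+19 = 66
H-F-V-Y-K-H: 12+18+13+26+19 = 88
The minimum is 66.
One optimal route: H → Y → F → V → K → H (or its reverse).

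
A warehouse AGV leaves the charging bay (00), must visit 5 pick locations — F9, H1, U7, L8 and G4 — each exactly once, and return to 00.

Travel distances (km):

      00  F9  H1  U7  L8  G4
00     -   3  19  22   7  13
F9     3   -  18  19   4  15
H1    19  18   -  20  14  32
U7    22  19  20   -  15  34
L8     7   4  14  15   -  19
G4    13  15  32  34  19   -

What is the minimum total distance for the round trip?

Shortest round trip = 86 km.

00 - F9 - H1 - U7 - L8 - G4 - 00: 3+18+20+15+19+13 = 88
00 - F9 - H1 - U7 - G4 - L8 - 00: 3+18+20+34+19+7 = 101
00 - F9 - H1 - L8 - U7 - G4 - 00: 3+18+14+15+34+13 = 97
00 - F9 - H1 - L8 - G4 - U7 - 00: 3+18+14+19+34+22 = 110
00 - F9 - H1 - G4 - U7 - L8 - 00: 3+18+32+34+15+7 = 109
00 - F9 - H1 - G4 - L8 - U7 - 00: 3+18+32+19+15+22 = 109
00 - F9 - U7 - H1 - L8 - G4 - 00: 3+19+20+14+19+13 = 88
00 - F9 - U7 - H1 - G4 - L8 - 00: 3+19+20+32+19+7 = 100
00 - F9 - U7 - L8 - H1 - G4 - 00: 3+19+15+14+32+13 = 96
00 - F9 - U7 - L8 - G4 - H1 - 00: 3+19+15+19+32+19 = 107
00 - F9 - U7 - G4 - H1 - L8 - 00: 3+19+34+32+14+7 = 109
00 - F9 - U7 - G4 - L8 - H1 - 00: 3+19+34+19+14+19 = 108
00 - F9 - L8 - H1 - U7 - G4 - 00: 3+4+14+20+34+13 = 88
00 - F9 - L8 - H1 - G4 - U7 - 00: 3+4+14+32+34+22 = 109
… (46 more)
00 - H1 - U7 - L8 - F9 - G4 - 00: 19+20+15+4+15+13 = 86  ← best
The minimum is 86.
One optimal route: 00 → H1 → U7 → L8 → F9 → G4 → 00 (or its reverse).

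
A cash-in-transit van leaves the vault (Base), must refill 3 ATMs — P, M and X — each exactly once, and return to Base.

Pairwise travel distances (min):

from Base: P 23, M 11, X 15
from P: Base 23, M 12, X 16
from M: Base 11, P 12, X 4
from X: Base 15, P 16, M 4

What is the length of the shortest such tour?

There are 3 distinct closed tours to check (reversals are equivalent).
Base → P → M → X → Base: 23+12+4+15 = 54
Base → P → X → M → Base: 23+16+4+11 = 54
Base → M → P → X → Base: 11+12+16+15 = 54
The minimum is 54.
One optimal route: Base → P → M → X → Base (or its reverse).

54 min — the shortest possible round trip.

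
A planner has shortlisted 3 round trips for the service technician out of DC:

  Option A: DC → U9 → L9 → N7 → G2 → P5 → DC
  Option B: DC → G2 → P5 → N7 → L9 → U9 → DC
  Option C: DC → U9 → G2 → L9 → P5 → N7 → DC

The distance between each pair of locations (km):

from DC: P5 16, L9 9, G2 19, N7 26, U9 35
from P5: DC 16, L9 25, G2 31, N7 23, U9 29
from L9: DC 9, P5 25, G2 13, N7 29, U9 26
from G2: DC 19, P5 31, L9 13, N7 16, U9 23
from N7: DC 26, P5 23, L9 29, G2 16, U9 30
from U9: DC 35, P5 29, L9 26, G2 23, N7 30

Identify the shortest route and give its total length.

Shortest is Option C, total 145 km.

Option A: 35 + 26 + 29 + 16 + 31 + 16 = 153
Option B: 19 + 31 + 23 + 29 + 26 + 35 = 163
Option C: 35 + 23 + 13 + 25 + 23 + 26 = 145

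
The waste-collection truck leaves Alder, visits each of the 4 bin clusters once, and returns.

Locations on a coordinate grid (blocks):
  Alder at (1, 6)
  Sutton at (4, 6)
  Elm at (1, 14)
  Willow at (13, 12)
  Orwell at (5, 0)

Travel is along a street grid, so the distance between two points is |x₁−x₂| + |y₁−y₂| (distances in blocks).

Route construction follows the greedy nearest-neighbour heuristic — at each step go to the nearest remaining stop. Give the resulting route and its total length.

From Alder: distances to unvisited — Sutton=3, Elm=8, Orwell=10, Willow=18. Nearest is Sutton (3).
From Sutton: distances to unvisited — Orwell=7, Elm=11, Willow=15. Nearest is Orwell (7).
From Orwell: distances to unvisited — Elm=18, Willow=20. Nearest is Elm (18).
From Elm: distances to unvisited — Willow=14. Nearest is Willow (14).
Return Willow→Alder: 18.
Total = 3 + 7 + 18 + 14 + 18 = 60.

Total distance 60 blocks via the nearest-neighbour route Alder → Sutton → Orwell → Elm → Willow → Alder.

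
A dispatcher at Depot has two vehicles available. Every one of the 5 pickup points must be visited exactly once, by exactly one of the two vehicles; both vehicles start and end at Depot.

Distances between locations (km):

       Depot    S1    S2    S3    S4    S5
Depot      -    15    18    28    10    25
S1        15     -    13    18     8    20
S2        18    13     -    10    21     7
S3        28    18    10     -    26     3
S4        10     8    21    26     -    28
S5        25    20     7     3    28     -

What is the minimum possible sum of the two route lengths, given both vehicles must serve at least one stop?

Minimum combined distance: 81 km.

There are 2^4 − 1 = 15 ways to divide the 5 stops into two non-empty groups. For each, the best each vehicle can do is its own shortest tour through its group:
  {S1} + {S2, S3, S4, S5}: 30 + 64 = 94
  {S2} + {S1, S3, S4, S5}: 36 + 64 = 100
  {S1, S2} + {S3, S4, S5}: 46 + 64 = 110
  {S3} + {S1, S2, S4, S5}: 56 + 63 = 119
  {S1, S3} + {S2, S4, S5}: 61 + 63 = 124
  {S2, S3} + {S1, S4, S5}: 56 + 63 = 119
  … (15 splits in total)
  {S4} + {S1, S2, S3, S5}: 20 + 61 = 81  ← best
Best: vehicle 1 Depot → S4 → Depot = 20; vehicle 2 Depot → S1 → S3 → S5 → S2 → Depot = 61; combined 81.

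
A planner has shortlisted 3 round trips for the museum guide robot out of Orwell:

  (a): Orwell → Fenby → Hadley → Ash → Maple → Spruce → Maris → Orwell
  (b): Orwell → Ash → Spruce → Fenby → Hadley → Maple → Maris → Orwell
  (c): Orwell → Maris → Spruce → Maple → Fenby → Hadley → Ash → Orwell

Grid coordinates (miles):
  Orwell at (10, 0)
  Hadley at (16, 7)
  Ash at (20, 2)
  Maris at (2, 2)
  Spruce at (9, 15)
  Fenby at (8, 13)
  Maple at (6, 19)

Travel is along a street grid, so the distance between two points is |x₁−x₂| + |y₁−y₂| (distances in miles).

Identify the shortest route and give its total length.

(a): 15 + 14 + 9 + 31 + 7 + 20 + 10 = 106
(b): 12 + 24 + 3 + 14 + 22 + 21 + 10 = 106
(c): 10 + 20 + 7 + 8 + 14 + 9 + 12 = 80

Shortest is (c), total 80 miles.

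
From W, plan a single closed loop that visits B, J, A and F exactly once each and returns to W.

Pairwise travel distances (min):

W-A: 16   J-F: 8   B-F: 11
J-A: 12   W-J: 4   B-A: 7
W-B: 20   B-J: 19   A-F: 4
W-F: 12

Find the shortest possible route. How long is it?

43 min — the shortest possible round trip.

There are 12 distinct closed tours to check (reversals are equivalent).
W → B → J → A → F → W: 20+19+12+4+12 = 67
W → B → J → F → A → W: 20+19+8+4+16 = 67
W → B → A → J → F → W: 20+7+12+8+12 = 59
W → B → A → F → J → W: 20+7+4+8+4 = 43
W → B → F → J → A → W: 20+11+8+12+16 = 67
W → B → F → A → J → W: 20+11+4+12+4 = 51
W → J → B → A → F → W: 4+19+7+4+12 = 46
W → J → B → F → A → W: 4+19+11+4+16 = 54
W → J → A → B → F → W: 4+12+7+11+12 = 46
W → J → F → B → A → W: 4+8+11+7+16 = 46
W → A → B → J → F → W: 16+7+19+8+12 = 62
W → A → J → B → F → W: 16+12+19+11+12 = 70
The minimum is 43.
One optimal route: W → B → A → F → J → W (or its reverse).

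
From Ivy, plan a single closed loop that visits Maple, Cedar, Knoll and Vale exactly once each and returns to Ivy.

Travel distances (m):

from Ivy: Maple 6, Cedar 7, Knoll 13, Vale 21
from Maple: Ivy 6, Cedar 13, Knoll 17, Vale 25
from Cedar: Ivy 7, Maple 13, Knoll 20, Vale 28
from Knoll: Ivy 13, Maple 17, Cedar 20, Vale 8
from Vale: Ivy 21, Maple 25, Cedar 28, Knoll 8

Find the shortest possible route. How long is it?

There are 12 distinct closed tours to check (reversals are equivalent).
Ivy-Maple-Cedar-Knoll-Vale-Ivy: 6+13+20+8+21 = 68
Ivy-Maple-Cedar-Vale-Knoll-Ivy: 6+13+28+8+13 = 68
Ivy-Maple-Knoll-Cedar-Vale-Ivy: 6+17+20+28+21 = 92
Ivy-Maple-Knoll-Vale-Cedar-Ivy: 6+17+8+28+7 = 66
Ivy-Maple-Vale-Cedar-Knoll-Ivy: 6+25+28+20+13 = 92
Ivy-Maple-Vale-Knoll-Cedar-Ivy: 6+25+8+20+7 = 66
Ivy-Cedar-Maple-Knoll-Vale-Ivy: 7+13+17+8+21 = 66
Ivy-Cedar-Maple-Vale-Knoll-Ivy: 7+13+25+8+13 = 66
Ivy-Cedar-Knoll-Maple-Vale-Ivy: 7+20+17+25+21 = 90
Ivy-Cedar-Vale-Maple-Knoll-Ivy: 7+28+25+17+13 = 90
Ivy-Knoll-Maple-Cedar-Vale-Ivy: 13+17+13+28+21 = 92
Ivy-Knoll-Cedar-Maple-Vale-Ivy: 13+20+13+25+21 = 92
The minimum is 66.
One optimal route: Ivy → Maple → Knoll → Vale → Cedar → Ivy (or its reverse).

66 m — the shortest possible round trip.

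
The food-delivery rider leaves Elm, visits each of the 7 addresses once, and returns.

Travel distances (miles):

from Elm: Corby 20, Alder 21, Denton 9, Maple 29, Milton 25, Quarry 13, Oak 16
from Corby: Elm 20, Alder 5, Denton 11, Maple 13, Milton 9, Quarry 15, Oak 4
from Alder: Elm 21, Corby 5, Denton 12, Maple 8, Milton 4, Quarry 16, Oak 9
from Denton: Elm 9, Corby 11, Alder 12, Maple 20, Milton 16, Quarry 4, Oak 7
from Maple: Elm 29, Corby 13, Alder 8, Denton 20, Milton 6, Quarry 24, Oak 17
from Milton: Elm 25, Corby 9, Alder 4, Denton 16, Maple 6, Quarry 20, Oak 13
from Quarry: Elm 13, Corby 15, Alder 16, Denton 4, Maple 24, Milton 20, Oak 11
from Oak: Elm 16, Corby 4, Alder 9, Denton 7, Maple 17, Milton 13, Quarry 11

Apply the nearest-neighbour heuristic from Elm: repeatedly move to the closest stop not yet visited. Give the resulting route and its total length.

72 miles along Elm → Denton → Quarry → Oak → Corby → Alder → Milton → Maple → Elm.

Elm → [Denton:9 / Quarry:13 / Oak:16 / Corby:20 / Alder:21 / Milton:25 / Maple:29] → Denton (9)
Denton → [Quarry:4 / Oak:7 / Corby:11 / Alder:12 / Milton:16 / Maple:20] → Quarry (4)
Quarry → [Oak:11 / Corby:15 / Alder:16 / Milton:20 / Maple:24] → Oak (11)
Oak → [Corby:4 / Alder:9 / Milton:13 / Maple:17] → Corby (4)
Corby → [Alder:5 / Milton:9 / Maple:13] → Alder (5)
Alder → [Milton:4 / Maple:8] → Milton (4)
Milton → [Maple:6] → Maple (6)
Return Maple→Elm: 29.
Total = 9 + 4 + 11 + 4 + 5 + 4 + 6 + 29 = 72.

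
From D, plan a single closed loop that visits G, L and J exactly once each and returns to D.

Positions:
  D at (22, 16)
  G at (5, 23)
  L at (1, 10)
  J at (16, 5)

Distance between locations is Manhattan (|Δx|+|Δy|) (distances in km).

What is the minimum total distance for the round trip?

Minimum total distance: 78 km.

D-G-L-J-D: 24+17+20+17 = 78
D-G-J-L-D: 24+29+20+27 = 100
D-L-G-J-D: 27+17+29+17 = 90
The minimum is 78.
One optimal route: D → G → L → J → D (or its reverse).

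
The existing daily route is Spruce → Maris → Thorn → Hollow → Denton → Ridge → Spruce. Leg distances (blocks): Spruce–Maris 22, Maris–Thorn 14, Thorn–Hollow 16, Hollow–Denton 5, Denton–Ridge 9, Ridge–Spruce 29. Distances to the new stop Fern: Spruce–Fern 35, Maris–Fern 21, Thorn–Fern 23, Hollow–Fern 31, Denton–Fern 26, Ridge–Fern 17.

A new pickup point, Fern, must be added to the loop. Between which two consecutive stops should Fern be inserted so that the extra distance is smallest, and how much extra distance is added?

Minimum extra distance: 23 blocks, inserting Fern between Ridge and Spruce.

Insertion cost between consecutive stops i–j is d(i,Fern) + d(Fern,j) − d(i,j):
  between Spruce and Maris: 35 + 21 − 22 = 34
  between Maris and Thorn: 21 + 23 − 14 = 30
  between Thorn and Hollow: 23 + 31 − 16 = 38
  between Hollow and Denton: 31 + 26 − 5 = 52
  between Denton and Ridge: 26 + 17 − 9 = 34
  between Ridge and Spruce: 17 + 35 − 29 = 23
Cheapest insertion is between Ridge and Spruce, adding 23.
New total = 95 + 23 = 118.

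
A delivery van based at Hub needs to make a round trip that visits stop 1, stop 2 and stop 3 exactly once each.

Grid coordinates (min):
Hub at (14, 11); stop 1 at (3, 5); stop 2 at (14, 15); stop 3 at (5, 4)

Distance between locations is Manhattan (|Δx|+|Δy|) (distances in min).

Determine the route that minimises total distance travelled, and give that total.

44 min — the shortest possible round trip.

With 3 stops there are 3!/2 = 3 distinct round trips (a route and its reverse cost the same).
Hub-stop 1-stop 2-stop 3-Hub: 17+21+20+16 = 74
Hub-stop 1-stop 3-stop 2-Hub: 17+3+20+4 = 44
Hub-stop 2-stop 1-stop 3-Hub: 4+21+3+16 = 44
The minimum is 44.
One optimal route: Hub → stop 1 → stop 3 → stop 2 → Hub (or its reverse).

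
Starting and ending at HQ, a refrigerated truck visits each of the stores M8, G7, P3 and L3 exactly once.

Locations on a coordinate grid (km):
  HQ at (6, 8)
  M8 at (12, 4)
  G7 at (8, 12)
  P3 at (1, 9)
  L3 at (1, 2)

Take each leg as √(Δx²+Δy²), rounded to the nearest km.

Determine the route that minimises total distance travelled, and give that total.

Shortest round trip = 36 km.

There are 12 distinct closed tours to check (reversals are equivalent).
HQ → M8 → G7 → P3 → L3 → HQ: 7+9+8+7+8 = 39
HQ → M8 → G7 → L3 → P3 → HQ: 7+9+12+7+5 = 40
HQ → M8 → P3 → G7 → L3 → HQ: 7+12+8+12+8 = 47
HQ → M8 → P3 → L3 → G7 → HQ: 7+12+7+12+4 = 42
HQ → M8 → L3 → G7 → P3 → HQ: 7+11+12+8+5 = 43
HQ → M8 → L3 → P3 → G7 → HQ: 7+11+7+8+4 = 37
HQ → G7 → M8 → P3 → L3 → HQ: 4+9+12+7+8 = 40
HQ → G7 → M8 → L3 → P3 → HQ: 4+9+11+7+5 = 36
HQ → G7 → P3 → M8 → L3 → HQ: 4+8+12+11+8 = 43
HQ → G7 → L3 → M8 → P3 → HQ: 4+12+11+12+5 = 44
HQ → P3 → M8 → G7 → L3 → HQ: 5+12+9+12+8 = 46
HQ → P3 → G7 → M8 → L3 → HQ: 5+8+9+11+8 = 41
The minimum is 36.
One optimal route: HQ → G7 → M8 → L3 → P3 → HQ (or its reverse).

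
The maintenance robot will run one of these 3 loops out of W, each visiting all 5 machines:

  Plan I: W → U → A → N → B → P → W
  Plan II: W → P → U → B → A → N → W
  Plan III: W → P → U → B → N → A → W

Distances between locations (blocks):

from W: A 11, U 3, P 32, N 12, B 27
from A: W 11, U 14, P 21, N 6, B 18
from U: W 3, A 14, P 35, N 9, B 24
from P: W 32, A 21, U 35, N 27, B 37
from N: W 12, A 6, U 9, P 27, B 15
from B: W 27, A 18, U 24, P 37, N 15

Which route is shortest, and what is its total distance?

Plan I: 3 + 14 + 6 + 15 + 37 + 32 = 107
Plan II: 32 + 35 + 24 + 18 + 6 + 12 = 127
Plan III: 32 + 35 + 24 + 15 + 6 + 11 = 123

Shortest is Plan I, total 107 blocks.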